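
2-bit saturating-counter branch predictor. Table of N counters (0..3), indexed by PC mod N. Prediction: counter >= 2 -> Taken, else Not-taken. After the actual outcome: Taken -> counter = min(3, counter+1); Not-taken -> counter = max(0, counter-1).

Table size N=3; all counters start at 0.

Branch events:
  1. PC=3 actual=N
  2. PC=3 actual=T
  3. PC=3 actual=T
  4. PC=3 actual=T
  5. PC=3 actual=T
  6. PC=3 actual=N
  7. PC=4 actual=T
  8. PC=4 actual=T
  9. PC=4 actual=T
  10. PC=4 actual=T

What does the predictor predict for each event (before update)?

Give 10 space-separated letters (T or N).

Answer: N N N T T T N N T T

Derivation:
Ev 1: PC=3 idx=0 pred=N actual=N -> ctr[0]=0
Ev 2: PC=3 idx=0 pred=N actual=T -> ctr[0]=1
Ev 3: PC=3 idx=0 pred=N actual=T -> ctr[0]=2
Ev 4: PC=3 idx=0 pred=T actual=T -> ctr[0]=3
Ev 5: PC=3 idx=0 pred=T actual=T -> ctr[0]=3
Ev 6: PC=3 idx=0 pred=T actual=N -> ctr[0]=2
Ev 7: PC=4 idx=1 pred=N actual=T -> ctr[1]=1
Ev 8: PC=4 idx=1 pred=N actual=T -> ctr[1]=2
Ev 9: PC=4 idx=1 pred=T actual=T -> ctr[1]=3
Ev 10: PC=4 idx=1 pred=T actual=T -> ctr[1]=3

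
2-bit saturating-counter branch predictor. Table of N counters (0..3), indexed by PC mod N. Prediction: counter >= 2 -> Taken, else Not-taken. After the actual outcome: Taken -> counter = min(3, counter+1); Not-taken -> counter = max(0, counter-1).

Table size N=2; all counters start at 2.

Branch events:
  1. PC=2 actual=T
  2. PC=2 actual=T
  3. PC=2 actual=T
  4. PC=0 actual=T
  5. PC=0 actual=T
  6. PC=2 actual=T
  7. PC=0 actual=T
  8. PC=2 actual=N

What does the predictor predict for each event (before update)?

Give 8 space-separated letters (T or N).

Answer: T T T T T T T T

Derivation:
Ev 1: PC=2 idx=0 pred=T actual=T -> ctr[0]=3
Ev 2: PC=2 idx=0 pred=T actual=T -> ctr[0]=3
Ev 3: PC=2 idx=0 pred=T actual=T -> ctr[0]=3
Ev 4: PC=0 idx=0 pred=T actual=T -> ctr[0]=3
Ev 5: PC=0 idx=0 pred=T actual=T -> ctr[0]=3
Ev 6: PC=2 idx=0 pred=T actual=T -> ctr[0]=3
Ev 7: PC=0 idx=0 pred=T actual=T -> ctr[0]=3
Ev 8: PC=2 idx=0 pred=T actual=N -> ctr[0]=2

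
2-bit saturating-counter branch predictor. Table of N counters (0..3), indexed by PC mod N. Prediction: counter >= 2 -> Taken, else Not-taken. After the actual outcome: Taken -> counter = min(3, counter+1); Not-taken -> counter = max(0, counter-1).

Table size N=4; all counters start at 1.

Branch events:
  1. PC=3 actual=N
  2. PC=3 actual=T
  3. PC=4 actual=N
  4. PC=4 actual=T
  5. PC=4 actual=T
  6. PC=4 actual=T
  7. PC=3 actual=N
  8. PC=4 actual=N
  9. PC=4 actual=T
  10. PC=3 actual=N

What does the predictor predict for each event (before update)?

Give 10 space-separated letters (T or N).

Answer: N N N N N T N T T N

Derivation:
Ev 1: PC=3 idx=3 pred=N actual=N -> ctr[3]=0
Ev 2: PC=3 idx=3 pred=N actual=T -> ctr[3]=1
Ev 3: PC=4 idx=0 pred=N actual=N -> ctr[0]=0
Ev 4: PC=4 idx=0 pred=N actual=T -> ctr[0]=1
Ev 5: PC=4 idx=0 pred=N actual=T -> ctr[0]=2
Ev 6: PC=4 idx=0 pred=T actual=T -> ctr[0]=3
Ev 7: PC=3 idx=3 pred=N actual=N -> ctr[3]=0
Ev 8: PC=4 idx=0 pred=T actual=N -> ctr[0]=2
Ev 9: PC=4 idx=0 pred=T actual=T -> ctr[0]=3
Ev 10: PC=3 idx=3 pred=N actual=N -> ctr[3]=0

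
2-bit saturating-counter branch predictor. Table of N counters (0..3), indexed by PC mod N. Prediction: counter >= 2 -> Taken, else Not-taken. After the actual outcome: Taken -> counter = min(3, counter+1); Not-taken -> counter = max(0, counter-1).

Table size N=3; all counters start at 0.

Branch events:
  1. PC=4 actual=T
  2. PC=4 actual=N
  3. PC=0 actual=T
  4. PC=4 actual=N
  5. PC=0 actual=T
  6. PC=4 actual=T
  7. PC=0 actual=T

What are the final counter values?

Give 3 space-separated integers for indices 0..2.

Ev 1: PC=4 idx=1 pred=N actual=T -> ctr[1]=1
Ev 2: PC=4 idx=1 pred=N actual=N -> ctr[1]=0
Ev 3: PC=0 idx=0 pred=N actual=T -> ctr[0]=1
Ev 4: PC=4 idx=1 pred=N actual=N -> ctr[1]=0
Ev 5: PC=0 idx=0 pred=N actual=T -> ctr[0]=2
Ev 6: PC=4 idx=1 pred=N actual=T -> ctr[1]=1
Ev 7: PC=0 idx=0 pred=T actual=T -> ctr[0]=3

Answer: 3 1 0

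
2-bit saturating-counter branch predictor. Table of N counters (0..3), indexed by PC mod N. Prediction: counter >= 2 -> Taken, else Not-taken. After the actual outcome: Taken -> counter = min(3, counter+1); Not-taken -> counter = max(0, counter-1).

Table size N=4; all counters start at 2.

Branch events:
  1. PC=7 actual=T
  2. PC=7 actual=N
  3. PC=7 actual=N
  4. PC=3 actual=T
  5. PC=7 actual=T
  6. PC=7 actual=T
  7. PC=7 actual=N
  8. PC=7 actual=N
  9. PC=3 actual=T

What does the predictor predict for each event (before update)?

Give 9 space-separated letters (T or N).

Answer: T T T N T T T T N

Derivation:
Ev 1: PC=7 idx=3 pred=T actual=T -> ctr[3]=3
Ev 2: PC=7 idx=3 pred=T actual=N -> ctr[3]=2
Ev 3: PC=7 idx=3 pred=T actual=N -> ctr[3]=1
Ev 4: PC=3 idx=3 pred=N actual=T -> ctr[3]=2
Ev 5: PC=7 idx=3 pred=T actual=T -> ctr[3]=3
Ev 6: PC=7 idx=3 pred=T actual=T -> ctr[3]=3
Ev 7: PC=7 idx=3 pred=T actual=N -> ctr[3]=2
Ev 8: PC=7 idx=3 pred=T actual=N -> ctr[3]=1
Ev 9: PC=3 idx=3 pred=N actual=T -> ctr[3]=2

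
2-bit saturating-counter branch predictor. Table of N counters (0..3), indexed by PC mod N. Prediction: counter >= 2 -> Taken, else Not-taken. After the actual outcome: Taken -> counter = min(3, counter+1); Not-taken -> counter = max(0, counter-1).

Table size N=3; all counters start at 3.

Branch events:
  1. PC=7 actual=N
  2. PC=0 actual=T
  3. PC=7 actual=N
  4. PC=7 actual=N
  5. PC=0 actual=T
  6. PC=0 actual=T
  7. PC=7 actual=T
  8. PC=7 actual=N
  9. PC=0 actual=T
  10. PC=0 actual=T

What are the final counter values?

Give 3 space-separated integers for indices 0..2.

Answer: 3 0 3

Derivation:
Ev 1: PC=7 idx=1 pred=T actual=N -> ctr[1]=2
Ev 2: PC=0 idx=0 pred=T actual=T -> ctr[0]=3
Ev 3: PC=7 idx=1 pred=T actual=N -> ctr[1]=1
Ev 4: PC=7 idx=1 pred=N actual=N -> ctr[1]=0
Ev 5: PC=0 idx=0 pred=T actual=T -> ctr[0]=3
Ev 6: PC=0 idx=0 pred=T actual=T -> ctr[0]=3
Ev 7: PC=7 idx=1 pred=N actual=T -> ctr[1]=1
Ev 8: PC=7 idx=1 pred=N actual=N -> ctr[1]=0
Ev 9: PC=0 idx=0 pred=T actual=T -> ctr[0]=3
Ev 10: PC=0 idx=0 pred=T actual=T -> ctr[0]=3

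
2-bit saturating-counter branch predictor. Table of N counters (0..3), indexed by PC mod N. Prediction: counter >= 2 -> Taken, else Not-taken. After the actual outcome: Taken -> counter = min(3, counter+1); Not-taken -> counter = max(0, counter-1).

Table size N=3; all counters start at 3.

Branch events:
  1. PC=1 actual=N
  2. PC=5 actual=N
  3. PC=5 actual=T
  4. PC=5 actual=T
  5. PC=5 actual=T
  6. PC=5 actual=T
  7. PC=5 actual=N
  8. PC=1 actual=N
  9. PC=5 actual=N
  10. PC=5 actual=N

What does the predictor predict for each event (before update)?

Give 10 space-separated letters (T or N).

Answer: T T T T T T T T T N

Derivation:
Ev 1: PC=1 idx=1 pred=T actual=N -> ctr[1]=2
Ev 2: PC=5 idx=2 pred=T actual=N -> ctr[2]=2
Ev 3: PC=5 idx=2 pred=T actual=T -> ctr[2]=3
Ev 4: PC=5 idx=2 pred=T actual=T -> ctr[2]=3
Ev 5: PC=5 idx=2 pred=T actual=T -> ctr[2]=3
Ev 6: PC=5 idx=2 pred=T actual=T -> ctr[2]=3
Ev 7: PC=5 idx=2 pred=T actual=N -> ctr[2]=2
Ev 8: PC=1 idx=1 pred=T actual=N -> ctr[1]=1
Ev 9: PC=5 idx=2 pred=T actual=N -> ctr[2]=1
Ev 10: PC=5 idx=2 pred=N actual=N -> ctr[2]=0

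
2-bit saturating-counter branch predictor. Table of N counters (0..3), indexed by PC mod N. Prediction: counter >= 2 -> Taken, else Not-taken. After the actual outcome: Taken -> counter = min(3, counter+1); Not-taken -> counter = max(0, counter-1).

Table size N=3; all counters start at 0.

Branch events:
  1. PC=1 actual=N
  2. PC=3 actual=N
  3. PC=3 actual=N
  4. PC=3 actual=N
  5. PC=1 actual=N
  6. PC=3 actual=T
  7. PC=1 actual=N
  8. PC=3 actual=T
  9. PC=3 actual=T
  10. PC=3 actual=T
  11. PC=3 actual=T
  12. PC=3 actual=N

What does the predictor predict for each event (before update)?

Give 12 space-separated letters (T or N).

Ev 1: PC=1 idx=1 pred=N actual=N -> ctr[1]=0
Ev 2: PC=3 idx=0 pred=N actual=N -> ctr[0]=0
Ev 3: PC=3 idx=0 pred=N actual=N -> ctr[0]=0
Ev 4: PC=3 idx=0 pred=N actual=N -> ctr[0]=0
Ev 5: PC=1 idx=1 pred=N actual=N -> ctr[1]=0
Ev 6: PC=3 idx=0 pred=N actual=T -> ctr[0]=1
Ev 7: PC=1 idx=1 pred=N actual=N -> ctr[1]=0
Ev 8: PC=3 idx=0 pred=N actual=T -> ctr[0]=2
Ev 9: PC=3 idx=0 pred=T actual=T -> ctr[0]=3
Ev 10: PC=3 idx=0 pred=T actual=T -> ctr[0]=3
Ev 11: PC=3 idx=0 pred=T actual=T -> ctr[0]=3
Ev 12: PC=3 idx=0 pred=T actual=N -> ctr[0]=2

Answer: N N N N N N N N T T T T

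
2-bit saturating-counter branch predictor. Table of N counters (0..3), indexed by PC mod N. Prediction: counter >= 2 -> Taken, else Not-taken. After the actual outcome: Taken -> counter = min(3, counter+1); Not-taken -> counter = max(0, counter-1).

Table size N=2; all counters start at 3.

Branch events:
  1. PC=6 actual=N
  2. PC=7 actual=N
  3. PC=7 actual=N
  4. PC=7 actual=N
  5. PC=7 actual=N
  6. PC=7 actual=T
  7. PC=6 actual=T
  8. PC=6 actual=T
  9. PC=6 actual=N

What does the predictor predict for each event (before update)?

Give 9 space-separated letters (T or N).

Ev 1: PC=6 idx=0 pred=T actual=N -> ctr[0]=2
Ev 2: PC=7 idx=1 pred=T actual=N -> ctr[1]=2
Ev 3: PC=7 idx=1 pred=T actual=N -> ctr[1]=1
Ev 4: PC=7 idx=1 pred=N actual=N -> ctr[1]=0
Ev 5: PC=7 idx=1 pred=N actual=N -> ctr[1]=0
Ev 6: PC=7 idx=1 pred=N actual=T -> ctr[1]=1
Ev 7: PC=6 idx=0 pred=T actual=T -> ctr[0]=3
Ev 8: PC=6 idx=0 pred=T actual=T -> ctr[0]=3
Ev 9: PC=6 idx=0 pred=T actual=N -> ctr[0]=2

Answer: T T T N N N T T T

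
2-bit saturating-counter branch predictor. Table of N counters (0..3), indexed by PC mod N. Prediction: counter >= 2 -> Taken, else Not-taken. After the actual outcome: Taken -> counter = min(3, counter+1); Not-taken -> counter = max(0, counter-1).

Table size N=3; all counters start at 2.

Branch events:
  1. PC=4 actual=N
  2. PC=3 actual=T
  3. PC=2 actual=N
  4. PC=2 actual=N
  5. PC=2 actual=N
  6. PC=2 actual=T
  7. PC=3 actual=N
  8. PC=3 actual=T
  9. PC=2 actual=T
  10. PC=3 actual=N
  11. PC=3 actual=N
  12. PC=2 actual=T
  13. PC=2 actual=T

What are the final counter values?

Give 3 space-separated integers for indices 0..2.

Answer: 1 1 3

Derivation:
Ev 1: PC=4 idx=1 pred=T actual=N -> ctr[1]=1
Ev 2: PC=3 idx=0 pred=T actual=T -> ctr[0]=3
Ev 3: PC=2 idx=2 pred=T actual=N -> ctr[2]=1
Ev 4: PC=2 idx=2 pred=N actual=N -> ctr[2]=0
Ev 5: PC=2 idx=2 pred=N actual=N -> ctr[2]=0
Ev 6: PC=2 idx=2 pred=N actual=T -> ctr[2]=1
Ev 7: PC=3 idx=0 pred=T actual=N -> ctr[0]=2
Ev 8: PC=3 idx=0 pred=T actual=T -> ctr[0]=3
Ev 9: PC=2 idx=2 pred=N actual=T -> ctr[2]=2
Ev 10: PC=3 idx=0 pred=T actual=N -> ctr[0]=2
Ev 11: PC=3 idx=0 pred=T actual=N -> ctr[0]=1
Ev 12: PC=2 idx=2 pred=T actual=T -> ctr[2]=3
Ev 13: PC=2 idx=2 pred=T actual=T -> ctr[2]=3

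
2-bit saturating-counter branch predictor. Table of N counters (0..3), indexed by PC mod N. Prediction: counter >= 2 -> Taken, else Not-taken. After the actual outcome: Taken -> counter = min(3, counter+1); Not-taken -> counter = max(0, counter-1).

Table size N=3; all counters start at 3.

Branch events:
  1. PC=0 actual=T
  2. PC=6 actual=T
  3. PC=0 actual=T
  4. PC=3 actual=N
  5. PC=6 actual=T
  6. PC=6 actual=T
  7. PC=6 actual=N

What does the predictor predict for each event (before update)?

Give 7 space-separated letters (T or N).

Ev 1: PC=0 idx=0 pred=T actual=T -> ctr[0]=3
Ev 2: PC=6 idx=0 pred=T actual=T -> ctr[0]=3
Ev 3: PC=0 idx=0 pred=T actual=T -> ctr[0]=3
Ev 4: PC=3 idx=0 pred=T actual=N -> ctr[0]=2
Ev 5: PC=6 idx=0 pred=T actual=T -> ctr[0]=3
Ev 6: PC=6 idx=0 pred=T actual=T -> ctr[0]=3
Ev 7: PC=6 idx=0 pred=T actual=N -> ctr[0]=2

Answer: T T T T T T T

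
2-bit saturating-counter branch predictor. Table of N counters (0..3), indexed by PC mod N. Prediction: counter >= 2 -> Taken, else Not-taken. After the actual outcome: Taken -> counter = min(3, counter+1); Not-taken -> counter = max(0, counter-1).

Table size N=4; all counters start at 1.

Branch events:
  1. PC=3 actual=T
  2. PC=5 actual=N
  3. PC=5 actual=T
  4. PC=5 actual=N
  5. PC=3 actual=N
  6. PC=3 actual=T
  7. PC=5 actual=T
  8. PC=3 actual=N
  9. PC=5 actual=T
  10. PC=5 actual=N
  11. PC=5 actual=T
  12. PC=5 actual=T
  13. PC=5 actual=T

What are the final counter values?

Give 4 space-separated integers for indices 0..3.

Answer: 1 3 1 1

Derivation:
Ev 1: PC=3 idx=3 pred=N actual=T -> ctr[3]=2
Ev 2: PC=5 idx=1 pred=N actual=N -> ctr[1]=0
Ev 3: PC=5 idx=1 pred=N actual=T -> ctr[1]=1
Ev 4: PC=5 idx=1 pred=N actual=N -> ctr[1]=0
Ev 5: PC=3 idx=3 pred=T actual=N -> ctr[3]=1
Ev 6: PC=3 idx=3 pred=N actual=T -> ctr[3]=2
Ev 7: PC=5 idx=1 pred=N actual=T -> ctr[1]=1
Ev 8: PC=3 idx=3 pred=T actual=N -> ctr[3]=1
Ev 9: PC=5 idx=1 pred=N actual=T -> ctr[1]=2
Ev 10: PC=5 idx=1 pred=T actual=N -> ctr[1]=1
Ev 11: PC=5 idx=1 pred=N actual=T -> ctr[1]=2
Ev 12: PC=5 idx=1 pred=T actual=T -> ctr[1]=3
Ev 13: PC=5 idx=1 pred=T actual=T -> ctr[1]=3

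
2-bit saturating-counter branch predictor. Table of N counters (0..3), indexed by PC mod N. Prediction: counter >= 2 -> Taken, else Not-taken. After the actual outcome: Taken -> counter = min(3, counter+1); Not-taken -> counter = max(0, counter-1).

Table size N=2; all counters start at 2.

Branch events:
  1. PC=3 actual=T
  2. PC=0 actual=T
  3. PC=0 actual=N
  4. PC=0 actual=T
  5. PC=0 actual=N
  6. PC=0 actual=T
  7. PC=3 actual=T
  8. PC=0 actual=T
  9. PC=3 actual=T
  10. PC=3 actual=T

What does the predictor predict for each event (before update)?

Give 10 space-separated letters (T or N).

Answer: T T T T T T T T T T

Derivation:
Ev 1: PC=3 idx=1 pred=T actual=T -> ctr[1]=3
Ev 2: PC=0 idx=0 pred=T actual=T -> ctr[0]=3
Ev 3: PC=0 idx=0 pred=T actual=N -> ctr[0]=2
Ev 4: PC=0 idx=0 pred=T actual=T -> ctr[0]=3
Ev 5: PC=0 idx=0 pred=T actual=N -> ctr[0]=2
Ev 6: PC=0 idx=0 pred=T actual=T -> ctr[0]=3
Ev 7: PC=3 idx=1 pred=T actual=T -> ctr[1]=3
Ev 8: PC=0 idx=0 pred=T actual=T -> ctr[0]=3
Ev 9: PC=3 idx=1 pred=T actual=T -> ctr[1]=3
Ev 10: PC=3 idx=1 pred=T actual=T -> ctr[1]=3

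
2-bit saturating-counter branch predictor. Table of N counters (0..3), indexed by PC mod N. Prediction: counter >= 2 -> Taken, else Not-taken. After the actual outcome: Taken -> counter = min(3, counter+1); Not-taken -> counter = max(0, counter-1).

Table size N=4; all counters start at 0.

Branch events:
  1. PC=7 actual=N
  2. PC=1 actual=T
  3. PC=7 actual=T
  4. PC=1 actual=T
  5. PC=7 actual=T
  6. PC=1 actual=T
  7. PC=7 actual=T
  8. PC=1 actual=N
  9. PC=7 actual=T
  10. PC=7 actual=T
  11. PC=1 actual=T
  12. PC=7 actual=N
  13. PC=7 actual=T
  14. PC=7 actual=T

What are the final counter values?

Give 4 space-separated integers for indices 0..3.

Answer: 0 3 0 3

Derivation:
Ev 1: PC=7 idx=3 pred=N actual=N -> ctr[3]=0
Ev 2: PC=1 idx=1 pred=N actual=T -> ctr[1]=1
Ev 3: PC=7 idx=3 pred=N actual=T -> ctr[3]=1
Ev 4: PC=1 idx=1 pred=N actual=T -> ctr[1]=2
Ev 5: PC=7 idx=3 pred=N actual=T -> ctr[3]=2
Ev 6: PC=1 idx=1 pred=T actual=T -> ctr[1]=3
Ev 7: PC=7 idx=3 pred=T actual=T -> ctr[3]=3
Ev 8: PC=1 idx=1 pred=T actual=N -> ctr[1]=2
Ev 9: PC=7 idx=3 pred=T actual=T -> ctr[3]=3
Ev 10: PC=7 idx=3 pred=T actual=T -> ctr[3]=3
Ev 11: PC=1 idx=1 pred=T actual=T -> ctr[1]=3
Ev 12: PC=7 idx=3 pred=T actual=N -> ctr[3]=2
Ev 13: PC=7 idx=3 pred=T actual=T -> ctr[3]=3
Ev 14: PC=7 idx=3 pred=T actual=T -> ctr[3]=3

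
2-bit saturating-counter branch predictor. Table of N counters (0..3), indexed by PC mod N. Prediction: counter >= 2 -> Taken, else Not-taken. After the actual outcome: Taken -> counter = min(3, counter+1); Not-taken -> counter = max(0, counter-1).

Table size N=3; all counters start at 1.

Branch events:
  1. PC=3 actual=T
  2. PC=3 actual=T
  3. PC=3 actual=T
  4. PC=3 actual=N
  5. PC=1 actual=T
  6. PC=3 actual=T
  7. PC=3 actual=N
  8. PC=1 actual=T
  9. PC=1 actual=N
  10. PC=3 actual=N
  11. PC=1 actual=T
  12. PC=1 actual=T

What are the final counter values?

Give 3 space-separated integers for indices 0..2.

Ev 1: PC=3 idx=0 pred=N actual=T -> ctr[0]=2
Ev 2: PC=3 idx=0 pred=T actual=T -> ctr[0]=3
Ev 3: PC=3 idx=0 pred=T actual=T -> ctr[0]=3
Ev 4: PC=3 idx=0 pred=T actual=N -> ctr[0]=2
Ev 5: PC=1 idx=1 pred=N actual=T -> ctr[1]=2
Ev 6: PC=3 idx=0 pred=T actual=T -> ctr[0]=3
Ev 7: PC=3 idx=0 pred=T actual=N -> ctr[0]=2
Ev 8: PC=1 idx=1 pred=T actual=T -> ctr[1]=3
Ev 9: PC=1 idx=1 pred=T actual=N -> ctr[1]=2
Ev 10: PC=3 idx=0 pred=T actual=N -> ctr[0]=1
Ev 11: PC=1 idx=1 pred=T actual=T -> ctr[1]=3
Ev 12: PC=1 idx=1 pred=T actual=T -> ctr[1]=3

Answer: 1 3 1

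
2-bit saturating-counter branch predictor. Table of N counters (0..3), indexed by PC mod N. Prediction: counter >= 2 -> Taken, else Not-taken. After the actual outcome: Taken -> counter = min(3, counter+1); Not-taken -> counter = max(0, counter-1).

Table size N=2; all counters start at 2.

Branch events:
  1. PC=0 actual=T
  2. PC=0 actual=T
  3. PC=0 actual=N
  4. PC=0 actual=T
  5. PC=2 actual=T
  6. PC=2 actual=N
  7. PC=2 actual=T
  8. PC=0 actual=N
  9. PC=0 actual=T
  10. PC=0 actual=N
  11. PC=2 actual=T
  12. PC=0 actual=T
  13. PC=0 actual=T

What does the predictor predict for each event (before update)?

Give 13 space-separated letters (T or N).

Ev 1: PC=0 idx=0 pred=T actual=T -> ctr[0]=3
Ev 2: PC=0 idx=0 pred=T actual=T -> ctr[0]=3
Ev 3: PC=0 idx=0 pred=T actual=N -> ctr[0]=2
Ev 4: PC=0 idx=0 pred=T actual=T -> ctr[0]=3
Ev 5: PC=2 idx=0 pred=T actual=T -> ctr[0]=3
Ev 6: PC=2 idx=0 pred=T actual=N -> ctr[0]=2
Ev 7: PC=2 idx=0 pred=T actual=T -> ctr[0]=3
Ev 8: PC=0 idx=0 pred=T actual=N -> ctr[0]=2
Ev 9: PC=0 idx=0 pred=T actual=T -> ctr[0]=3
Ev 10: PC=0 idx=0 pred=T actual=N -> ctr[0]=2
Ev 11: PC=2 idx=0 pred=T actual=T -> ctr[0]=3
Ev 12: PC=0 idx=0 pred=T actual=T -> ctr[0]=3
Ev 13: PC=0 idx=0 pred=T actual=T -> ctr[0]=3

Answer: T T T T T T T T T T T T T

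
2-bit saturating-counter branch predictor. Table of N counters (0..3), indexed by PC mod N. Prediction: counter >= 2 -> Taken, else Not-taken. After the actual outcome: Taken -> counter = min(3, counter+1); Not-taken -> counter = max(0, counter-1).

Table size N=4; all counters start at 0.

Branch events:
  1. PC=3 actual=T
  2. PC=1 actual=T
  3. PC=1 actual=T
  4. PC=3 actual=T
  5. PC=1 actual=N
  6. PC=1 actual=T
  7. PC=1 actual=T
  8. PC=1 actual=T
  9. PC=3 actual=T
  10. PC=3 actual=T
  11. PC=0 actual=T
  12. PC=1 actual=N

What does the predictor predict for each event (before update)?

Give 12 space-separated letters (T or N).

Answer: N N N N T N T T T T N T

Derivation:
Ev 1: PC=3 idx=3 pred=N actual=T -> ctr[3]=1
Ev 2: PC=1 idx=1 pred=N actual=T -> ctr[1]=1
Ev 3: PC=1 idx=1 pred=N actual=T -> ctr[1]=2
Ev 4: PC=3 idx=3 pred=N actual=T -> ctr[3]=2
Ev 5: PC=1 idx=1 pred=T actual=N -> ctr[1]=1
Ev 6: PC=1 idx=1 pred=N actual=T -> ctr[1]=2
Ev 7: PC=1 idx=1 pred=T actual=T -> ctr[1]=3
Ev 8: PC=1 idx=1 pred=T actual=T -> ctr[1]=3
Ev 9: PC=3 idx=3 pred=T actual=T -> ctr[3]=3
Ev 10: PC=3 idx=3 pred=T actual=T -> ctr[3]=3
Ev 11: PC=0 idx=0 pred=N actual=T -> ctr[0]=1
Ev 12: PC=1 idx=1 pred=T actual=N -> ctr[1]=2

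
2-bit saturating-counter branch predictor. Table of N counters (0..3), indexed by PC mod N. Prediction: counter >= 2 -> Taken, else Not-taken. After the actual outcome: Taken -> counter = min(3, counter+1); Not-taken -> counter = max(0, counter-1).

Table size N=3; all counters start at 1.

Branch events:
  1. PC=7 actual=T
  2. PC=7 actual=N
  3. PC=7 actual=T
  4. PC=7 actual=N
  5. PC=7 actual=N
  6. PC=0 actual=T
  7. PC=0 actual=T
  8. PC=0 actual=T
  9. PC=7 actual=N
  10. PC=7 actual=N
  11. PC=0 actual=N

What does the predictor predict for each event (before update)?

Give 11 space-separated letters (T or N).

Answer: N T N T N N T T N N T

Derivation:
Ev 1: PC=7 idx=1 pred=N actual=T -> ctr[1]=2
Ev 2: PC=7 idx=1 pred=T actual=N -> ctr[1]=1
Ev 3: PC=7 idx=1 pred=N actual=T -> ctr[1]=2
Ev 4: PC=7 idx=1 pred=T actual=N -> ctr[1]=1
Ev 5: PC=7 idx=1 pred=N actual=N -> ctr[1]=0
Ev 6: PC=0 idx=0 pred=N actual=T -> ctr[0]=2
Ev 7: PC=0 idx=0 pred=T actual=T -> ctr[0]=3
Ev 8: PC=0 idx=0 pred=T actual=T -> ctr[0]=3
Ev 9: PC=7 idx=1 pred=N actual=N -> ctr[1]=0
Ev 10: PC=7 idx=1 pred=N actual=N -> ctr[1]=0
Ev 11: PC=0 idx=0 pred=T actual=N -> ctr[0]=2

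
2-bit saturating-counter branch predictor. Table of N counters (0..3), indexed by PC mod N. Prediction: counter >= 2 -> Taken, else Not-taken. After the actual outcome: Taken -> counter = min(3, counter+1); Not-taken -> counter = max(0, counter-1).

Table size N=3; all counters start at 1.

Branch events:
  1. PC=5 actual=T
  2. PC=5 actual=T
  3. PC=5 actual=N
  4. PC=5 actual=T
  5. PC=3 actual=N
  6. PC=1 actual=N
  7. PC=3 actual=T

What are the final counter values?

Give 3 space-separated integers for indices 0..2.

Answer: 1 0 3

Derivation:
Ev 1: PC=5 idx=2 pred=N actual=T -> ctr[2]=2
Ev 2: PC=5 idx=2 pred=T actual=T -> ctr[2]=3
Ev 3: PC=5 idx=2 pred=T actual=N -> ctr[2]=2
Ev 4: PC=5 idx=2 pred=T actual=T -> ctr[2]=3
Ev 5: PC=3 idx=0 pred=N actual=N -> ctr[0]=0
Ev 6: PC=1 idx=1 pred=N actual=N -> ctr[1]=0
Ev 7: PC=3 idx=0 pred=N actual=T -> ctr[0]=1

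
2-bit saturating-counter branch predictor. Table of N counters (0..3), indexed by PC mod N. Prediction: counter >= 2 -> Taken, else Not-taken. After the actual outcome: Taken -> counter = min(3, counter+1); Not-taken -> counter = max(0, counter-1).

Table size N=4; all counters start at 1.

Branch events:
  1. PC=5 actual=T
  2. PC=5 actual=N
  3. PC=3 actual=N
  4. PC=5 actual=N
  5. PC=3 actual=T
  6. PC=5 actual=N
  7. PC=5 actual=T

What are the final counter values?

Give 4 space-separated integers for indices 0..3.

Ev 1: PC=5 idx=1 pred=N actual=T -> ctr[1]=2
Ev 2: PC=5 idx=1 pred=T actual=N -> ctr[1]=1
Ev 3: PC=3 idx=3 pred=N actual=N -> ctr[3]=0
Ev 4: PC=5 idx=1 pred=N actual=N -> ctr[1]=0
Ev 5: PC=3 idx=3 pred=N actual=T -> ctr[3]=1
Ev 6: PC=5 idx=1 pred=N actual=N -> ctr[1]=0
Ev 7: PC=5 idx=1 pred=N actual=T -> ctr[1]=1

Answer: 1 1 1 1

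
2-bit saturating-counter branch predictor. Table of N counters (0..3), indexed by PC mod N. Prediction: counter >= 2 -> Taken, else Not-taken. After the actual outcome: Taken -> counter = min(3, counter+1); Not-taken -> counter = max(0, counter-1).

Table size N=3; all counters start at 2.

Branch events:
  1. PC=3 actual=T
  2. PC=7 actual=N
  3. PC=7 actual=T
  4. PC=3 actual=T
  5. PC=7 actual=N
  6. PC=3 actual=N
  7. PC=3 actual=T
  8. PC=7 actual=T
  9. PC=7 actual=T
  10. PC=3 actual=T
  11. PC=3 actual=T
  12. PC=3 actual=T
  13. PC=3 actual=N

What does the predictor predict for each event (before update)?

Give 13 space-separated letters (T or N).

Answer: T T N T T T T N T T T T T

Derivation:
Ev 1: PC=3 idx=0 pred=T actual=T -> ctr[0]=3
Ev 2: PC=7 idx=1 pred=T actual=N -> ctr[1]=1
Ev 3: PC=7 idx=1 pred=N actual=T -> ctr[1]=2
Ev 4: PC=3 idx=0 pred=T actual=T -> ctr[0]=3
Ev 5: PC=7 idx=1 pred=T actual=N -> ctr[1]=1
Ev 6: PC=3 idx=0 pred=T actual=N -> ctr[0]=2
Ev 7: PC=3 idx=0 pred=T actual=T -> ctr[0]=3
Ev 8: PC=7 idx=1 pred=N actual=T -> ctr[1]=2
Ev 9: PC=7 idx=1 pred=T actual=T -> ctr[1]=3
Ev 10: PC=3 idx=0 pred=T actual=T -> ctr[0]=3
Ev 11: PC=3 idx=0 pred=T actual=T -> ctr[0]=3
Ev 12: PC=3 idx=0 pred=T actual=T -> ctr[0]=3
Ev 13: PC=3 idx=0 pred=T actual=N -> ctr[0]=2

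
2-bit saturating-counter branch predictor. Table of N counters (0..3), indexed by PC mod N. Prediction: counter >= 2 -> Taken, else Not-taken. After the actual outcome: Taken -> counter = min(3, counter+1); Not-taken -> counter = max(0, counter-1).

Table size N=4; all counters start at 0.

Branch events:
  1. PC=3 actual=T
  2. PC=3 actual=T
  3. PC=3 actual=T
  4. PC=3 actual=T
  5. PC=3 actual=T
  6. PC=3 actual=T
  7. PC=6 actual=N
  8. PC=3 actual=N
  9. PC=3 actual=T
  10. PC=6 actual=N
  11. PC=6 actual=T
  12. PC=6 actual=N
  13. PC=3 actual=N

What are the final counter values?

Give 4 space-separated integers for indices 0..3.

Answer: 0 0 0 2

Derivation:
Ev 1: PC=3 idx=3 pred=N actual=T -> ctr[3]=1
Ev 2: PC=3 idx=3 pred=N actual=T -> ctr[3]=2
Ev 3: PC=3 idx=3 pred=T actual=T -> ctr[3]=3
Ev 4: PC=3 idx=3 pred=T actual=T -> ctr[3]=3
Ev 5: PC=3 idx=3 pred=T actual=T -> ctr[3]=3
Ev 6: PC=3 idx=3 pred=T actual=T -> ctr[3]=3
Ev 7: PC=6 idx=2 pred=N actual=N -> ctr[2]=0
Ev 8: PC=3 idx=3 pred=T actual=N -> ctr[3]=2
Ev 9: PC=3 idx=3 pred=T actual=T -> ctr[3]=3
Ev 10: PC=6 idx=2 pred=N actual=N -> ctr[2]=0
Ev 11: PC=6 idx=2 pred=N actual=T -> ctr[2]=1
Ev 12: PC=6 idx=2 pred=N actual=N -> ctr[2]=0
Ev 13: PC=3 idx=3 pred=T actual=N -> ctr[3]=2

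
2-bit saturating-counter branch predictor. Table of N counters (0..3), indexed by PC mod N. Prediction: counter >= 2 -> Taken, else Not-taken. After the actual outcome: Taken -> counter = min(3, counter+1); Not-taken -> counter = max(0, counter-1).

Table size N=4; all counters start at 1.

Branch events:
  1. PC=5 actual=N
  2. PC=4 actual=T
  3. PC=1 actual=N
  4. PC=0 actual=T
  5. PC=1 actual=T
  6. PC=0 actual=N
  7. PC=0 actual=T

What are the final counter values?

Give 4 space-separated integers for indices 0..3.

Ev 1: PC=5 idx=1 pred=N actual=N -> ctr[1]=0
Ev 2: PC=4 idx=0 pred=N actual=T -> ctr[0]=2
Ev 3: PC=1 idx=1 pred=N actual=N -> ctr[1]=0
Ev 4: PC=0 idx=0 pred=T actual=T -> ctr[0]=3
Ev 5: PC=1 idx=1 pred=N actual=T -> ctr[1]=1
Ev 6: PC=0 idx=0 pred=T actual=N -> ctr[0]=2
Ev 7: PC=0 idx=0 pred=T actual=T -> ctr[0]=3

Answer: 3 1 1 1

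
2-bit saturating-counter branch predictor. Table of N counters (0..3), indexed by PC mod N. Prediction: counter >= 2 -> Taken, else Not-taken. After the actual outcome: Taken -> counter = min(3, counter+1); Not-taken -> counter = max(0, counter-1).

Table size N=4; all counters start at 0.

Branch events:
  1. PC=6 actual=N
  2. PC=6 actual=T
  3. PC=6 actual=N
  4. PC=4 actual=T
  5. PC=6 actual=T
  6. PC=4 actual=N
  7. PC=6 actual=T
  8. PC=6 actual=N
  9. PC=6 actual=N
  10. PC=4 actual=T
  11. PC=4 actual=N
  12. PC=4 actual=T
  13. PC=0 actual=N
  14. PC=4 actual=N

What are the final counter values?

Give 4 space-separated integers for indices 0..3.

Ev 1: PC=6 idx=2 pred=N actual=N -> ctr[2]=0
Ev 2: PC=6 idx=2 pred=N actual=T -> ctr[2]=1
Ev 3: PC=6 idx=2 pred=N actual=N -> ctr[2]=0
Ev 4: PC=4 idx=0 pred=N actual=T -> ctr[0]=1
Ev 5: PC=6 idx=2 pred=N actual=T -> ctr[2]=1
Ev 6: PC=4 idx=0 pred=N actual=N -> ctr[0]=0
Ev 7: PC=6 idx=2 pred=N actual=T -> ctr[2]=2
Ev 8: PC=6 idx=2 pred=T actual=N -> ctr[2]=1
Ev 9: PC=6 idx=2 pred=N actual=N -> ctr[2]=0
Ev 10: PC=4 idx=0 pred=N actual=T -> ctr[0]=1
Ev 11: PC=4 idx=0 pred=N actual=N -> ctr[0]=0
Ev 12: PC=4 idx=0 pred=N actual=T -> ctr[0]=1
Ev 13: PC=0 idx=0 pred=N actual=N -> ctr[0]=0
Ev 14: PC=4 idx=0 pred=N actual=N -> ctr[0]=0

Answer: 0 0 0 0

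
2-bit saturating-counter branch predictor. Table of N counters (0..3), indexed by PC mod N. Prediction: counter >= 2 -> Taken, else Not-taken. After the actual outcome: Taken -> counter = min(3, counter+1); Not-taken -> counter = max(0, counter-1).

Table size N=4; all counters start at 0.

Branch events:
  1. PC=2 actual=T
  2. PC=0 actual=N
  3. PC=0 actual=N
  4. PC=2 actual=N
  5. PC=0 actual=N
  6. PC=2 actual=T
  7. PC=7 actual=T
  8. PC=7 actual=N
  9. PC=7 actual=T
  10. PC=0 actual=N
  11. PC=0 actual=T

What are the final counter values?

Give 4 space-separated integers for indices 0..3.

Answer: 1 0 1 1

Derivation:
Ev 1: PC=2 idx=2 pred=N actual=T -> ctr[2]=1
Ev 2: PC=0 idx=0 pred=N actual=N -> ctr[0]=0
Ev 3: PC=0 idx=0 pred=N actual=N -> ctr[0]=0
Ev 4: PC=2 idx=2 pred=N actual=N -> ctr[2]=0
Ev 5: PC=0 idx=0 pred=N actual=N -> ctr[0]=0
Ev 6: PC=2 idx=2 pred=N actual=T -> ctr[2]=1
Ev 7: PC=7 idx=3 pred=N actual=T -> ctr[3]=1
Ev 8: PC=7 idx=3 pred=N actual=N -> ctr[3]=0
Ev 9: PC=7 idx=3 pred=N actual=T -> ctr[3]=1
Ev 10: PC=0 idx=0 pred=N actual=N -> ctr[0]=0
Ev 11: PC=0 idx=0 pred=N actual=T -> ctr[0]=1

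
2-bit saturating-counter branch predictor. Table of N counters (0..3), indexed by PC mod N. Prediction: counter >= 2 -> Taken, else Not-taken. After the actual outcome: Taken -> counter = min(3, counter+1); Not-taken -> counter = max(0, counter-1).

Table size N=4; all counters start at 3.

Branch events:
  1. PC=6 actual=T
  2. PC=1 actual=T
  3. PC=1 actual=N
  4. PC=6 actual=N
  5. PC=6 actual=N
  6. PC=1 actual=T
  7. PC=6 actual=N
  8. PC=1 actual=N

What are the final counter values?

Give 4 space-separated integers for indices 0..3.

Answer: 3 2 0 3

Derivation:
Ev 1: PC=6 idx=2 pred=T actual=T -> ctr[2]=3
Ev 2: PC=1 idx=1 pred=T actual=T -> ctr[1]=3
Ev 3: PC=1 idx=1 pred=T actual=N -> ctr[1]=2
Ev 4: PC=6 idx=2 pred=T actual=N -> ctr[2]=2
Ev 5: PC=6 idx=2 pred=T actual=N -> ctr[2]=1
Ev 6: PC=1 idx=1 pred=T actual=T -> ctr[1]=3
Ev 7: PC=6 idx=2 pred=N actual=N -> ctr[2]=0
Ev 8: PC=1 idx=1 pred=T actual=N -> ctr[1]=2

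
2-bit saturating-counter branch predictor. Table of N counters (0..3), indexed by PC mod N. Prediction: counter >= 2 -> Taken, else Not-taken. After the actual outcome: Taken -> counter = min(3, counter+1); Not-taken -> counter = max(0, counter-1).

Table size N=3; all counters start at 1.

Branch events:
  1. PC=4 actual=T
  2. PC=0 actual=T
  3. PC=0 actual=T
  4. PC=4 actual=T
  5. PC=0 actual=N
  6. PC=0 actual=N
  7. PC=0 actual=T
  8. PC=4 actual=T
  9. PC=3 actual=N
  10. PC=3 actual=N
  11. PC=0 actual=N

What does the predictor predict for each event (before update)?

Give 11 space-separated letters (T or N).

Ev 1: PC=4 idx=1 pred=N actual=T -> ctr[1]=2
Ev 2: PC=0 idx=0 pred=N actual=T -> ctr[0]=2
Ev 3: PC=0 idx=0 pred=T actual=T -> ctr[0]=3
Ev 4: PC=4 idx=1 pred=T actual=T -> ctr[1]=3
Ev 5: PC=0 idx=0 pred=T actual=N -> ctr[0]=2
Ev 6: PC=0 idx=0 pred=T actual=N -> ctr[0]=1
Ev 7: PC=0 idx=0 pred=N actual=T -> ctr[0]=2
Ev 8: PC=4 idx=1 pred=T actual=T -> ctr[1]=3
Ev 9: PC=3 idx=0 pred=T actual=N -> ctr[0]=1
Ev 10: PC=3 idx=0 pred=N actual=N -> ctr[0]=0
Ev 11: PC=0 idx=0 pred=N actual=N -> ctr[0]=0

Answer: N N T T T T N T T N N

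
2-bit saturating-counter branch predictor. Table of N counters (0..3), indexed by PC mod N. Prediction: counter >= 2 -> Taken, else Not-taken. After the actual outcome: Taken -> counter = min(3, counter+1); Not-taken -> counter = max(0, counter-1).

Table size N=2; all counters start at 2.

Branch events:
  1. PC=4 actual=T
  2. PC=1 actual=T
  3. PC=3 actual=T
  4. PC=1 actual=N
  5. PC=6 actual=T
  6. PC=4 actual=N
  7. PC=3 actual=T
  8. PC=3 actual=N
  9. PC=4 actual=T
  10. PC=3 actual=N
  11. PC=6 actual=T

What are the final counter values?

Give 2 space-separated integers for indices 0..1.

Answer: 3 1

Derivation:
Ev 1: PC=4 idx=0 pred=T actual=T -> ctr[0]=3
Ev 2: PC=1 idx=1 pred=T actual=T -> ctr[1]=3
Ev 3: PC=3 idx=1 pred=T actual=T -> ctr[1]=3
Ev 4: PC=1 idx=1 pred=T actual=N -> ctr[1]=2
Ev 5: PC=6 idx=0 pred=T actual=T -> ctr[0]=3
Ev 6: PC=4 idx=0 pred=T actual=N -> ctr[0]=2
Ev 7: PC=3 idx=1 pred=T actual=T -> ctr[1]=3
Ev 8: PC=3 idx=1 pred=T actual=N -> ctr[1]=2
Ev 9: PC=4 idx=0 pred=T actual=T -> ctr[0]=3
Ev 10: PC=3 idx=1 pred=T actual=N -> ctr[1]=1
Ev 11: PC=6 idx=0 pred=T actual=T -> ctr[0]=3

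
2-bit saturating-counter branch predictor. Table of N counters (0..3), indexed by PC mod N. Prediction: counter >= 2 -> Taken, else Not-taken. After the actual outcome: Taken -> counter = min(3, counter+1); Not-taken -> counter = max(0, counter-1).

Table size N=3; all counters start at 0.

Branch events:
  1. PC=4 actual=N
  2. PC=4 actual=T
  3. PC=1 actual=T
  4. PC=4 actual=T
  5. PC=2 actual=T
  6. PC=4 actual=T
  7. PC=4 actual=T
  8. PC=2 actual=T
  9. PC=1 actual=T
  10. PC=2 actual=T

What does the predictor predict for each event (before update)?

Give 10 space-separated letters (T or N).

Ev 1: PC=4 idx=1 pred=N actual=N -> ctr[1]=0
Ev 2: PC=4 idx=1 pred=N actual=T -> ctr[1]=1
Ev 3: PC=1 idx=1 pred=N actual=T -> ctr[1]=2
Ev 4: PC=4 idx=1 pred=T actual=T -> ctr[1]=3
Ev 5: PC=2 idx=2 pred=N actual=T -> ctr[2]=1
Ev 6: PC=4 idx=1 pred=T actual=T -> ctr[1]=3
Ev 7: PC=4 idx=1 pred=T actual=T -> ctr[1]=3
Ev 8: PC=2 idx=2 pred=N actual=T -> ctr[2]=2
Ev 9: PC=1 idx=1 pred=T actual=T -> ctr[1]=3
Ev 10: PC=2 idx=2 pred=T actual=T -> ctr[2]=3

Answer: N N N T N T T N T T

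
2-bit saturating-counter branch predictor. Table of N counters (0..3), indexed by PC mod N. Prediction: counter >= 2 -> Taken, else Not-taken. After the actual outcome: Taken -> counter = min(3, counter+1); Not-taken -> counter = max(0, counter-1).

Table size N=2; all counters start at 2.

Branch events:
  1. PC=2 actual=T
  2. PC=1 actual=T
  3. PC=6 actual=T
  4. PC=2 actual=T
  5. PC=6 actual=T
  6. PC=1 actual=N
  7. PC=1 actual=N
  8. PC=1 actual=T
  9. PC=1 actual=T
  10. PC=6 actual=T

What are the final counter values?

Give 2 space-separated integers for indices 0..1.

Answer: 3 3

Derivation:
Ev 1: PC=2 idx=0 pred=T actual=T -> ctr[0]=3
Ev 2: PC=1 idx=1 pred=T actual=T -> ctr[1]=3
Ev 3: PC=6 idx=0 pred=T actual=T -> ctr[0]=3
Ev 4: PC=2 idx=0 pred=T actual=T -> ctr[0]=3
Ev 5: PC=6 idx=0 pred=T actual=T -> ctr[0]=3
Ev 6: PC=1 idx=1 pred=T actual=N -> ctr[1]=2
Ev 7: PC=1 idx=1 pred=T actual=N -> ctr[1]=1
Ev 8: PC=1 idx=1 pred=N actual=T -> ctr[1]=2
Ev 9: PC=1 idx=1 pred=T actual=T -> ctr[1]=3
Ev 10: PC=6 idx=0 pred=T actual=T -> ctr[0]=3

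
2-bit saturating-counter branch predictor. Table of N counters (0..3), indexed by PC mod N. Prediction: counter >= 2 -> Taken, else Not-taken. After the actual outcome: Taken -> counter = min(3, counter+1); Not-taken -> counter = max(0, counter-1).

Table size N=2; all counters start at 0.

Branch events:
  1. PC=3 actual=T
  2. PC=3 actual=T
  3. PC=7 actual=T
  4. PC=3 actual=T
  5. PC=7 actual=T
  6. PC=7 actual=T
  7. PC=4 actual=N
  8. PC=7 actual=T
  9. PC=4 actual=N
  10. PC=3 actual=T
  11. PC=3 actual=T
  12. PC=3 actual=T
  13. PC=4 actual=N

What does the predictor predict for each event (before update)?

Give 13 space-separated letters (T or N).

Ev 1: PC=3 idx=1 pred=N actual=T -> ctr[1]=1
Ev 2: PC=3 idx=1 pred=N actual=T -> ctr[1]=2
Ev 3: PC=7 idx=1 pred=T actual=T -> ctr[1]=3
Ev 4: PC=3 idx=1 pred=T actual=T -> ctr[1]=3
Ev 5: PC=7 idx=1 pred=T actual=T -> ctr[1]=3
Ev 6: PC=7 idx=1 pred=T actual=T -> ctr[1]=3
Ev 7: PC=4 idx=0 pred=N actual=N -> ctr[0]=0
Ev 8: PC=7 idx=1 pred=T actual=T -> ctr[1]=3
Ev 9: PC=4 idx=0 pred=N actual=N -> ctr[0]=0
Ev 10: PC=3 idx=1 pred=T actual=T -> ctr[1]=3
Ev 11: PC=3 idx=1 pred=T actual=T -> ctr[1]=3
Ev 12: PC=3 idx=1 pred=T actual=T -> ctr[1]=3
Ev 13: PC=4 idx=0 pred=N actual=N -> ctr[0]=0

Answer: N N T T T T N T N T T T N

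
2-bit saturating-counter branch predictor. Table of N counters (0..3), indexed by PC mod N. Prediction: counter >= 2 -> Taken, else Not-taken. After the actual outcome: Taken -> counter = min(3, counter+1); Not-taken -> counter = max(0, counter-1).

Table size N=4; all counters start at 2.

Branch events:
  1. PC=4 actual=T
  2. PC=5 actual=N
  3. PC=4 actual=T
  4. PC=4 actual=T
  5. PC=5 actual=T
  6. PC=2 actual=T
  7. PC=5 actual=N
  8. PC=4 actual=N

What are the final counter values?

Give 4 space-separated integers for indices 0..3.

Answer: 2 1 3 2

Derivation:
Ev 1: PC=4 idx=0 pred=T actual=T -> ctr[0]=3
Ev 2: PC=5 idx=1 pred=T actual=N -> ctr[1]=1
Ev 3: PC=4 idx=0 pred=T actual=T -> ctr[0]=3
Ev 4: PC=4 idx=0 pred=T actual=T -> ctr[0]=3
Ev 5: PC=5 idx=1 pred=N actual=T -> ctr[1]=2
Ev 6: PC=2 idx=2 pred=T actual=T -> ctr[2]=3
Ev 7: PC=5 idx=1 pred=T actual=N -> ctr[1]=1
Ev 8: PC=4 idx=0 pred=T actual=N -> ctr[0]=2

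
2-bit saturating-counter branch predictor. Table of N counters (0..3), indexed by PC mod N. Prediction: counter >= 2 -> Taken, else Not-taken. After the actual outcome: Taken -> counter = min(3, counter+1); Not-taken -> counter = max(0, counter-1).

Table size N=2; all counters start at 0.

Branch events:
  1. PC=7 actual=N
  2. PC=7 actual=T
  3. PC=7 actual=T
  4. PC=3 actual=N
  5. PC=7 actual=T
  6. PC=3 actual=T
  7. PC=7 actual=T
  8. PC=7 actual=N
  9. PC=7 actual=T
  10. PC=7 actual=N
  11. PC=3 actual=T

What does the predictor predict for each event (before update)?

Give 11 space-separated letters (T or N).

Answer: N N N T N T T T T T T

Derivation:
Ev 1: PC=7 idx=1 pred=N actual=N -> ctr[1]=0
Ev 2: PC=7 idx=1 pred=N actual=T -> ctr[1]=1
Ev 3: PC=7 idx=1 pred=N actual=T -> ctr[1]=2
Ev 4: PC=3 idx=1 pred=T actual=N -> ctr[1]=1
Ev 5: PC=7 idx=1 pred=N actual=T -> ctr[1]=2
Ev 6: PC=3 idx=1 pred=T actual=T -> ctr[1]=3
Ev 7: PC=7 idx=1 pred=T actual=T -> ctr[1]=3
Ev 8: PC=7 idx=1 pred=T actual=N -> ctr[1]=2
Ev 9: PC=7 idx=1 pred=T actual=T -> ctr[1]=3
Ev 10: PC=7 idx=1 pred=T actual=N -> ctr[1]=2
Ev 11: PC=3 idx=1 pred=T actual=T -> ctr[1]=3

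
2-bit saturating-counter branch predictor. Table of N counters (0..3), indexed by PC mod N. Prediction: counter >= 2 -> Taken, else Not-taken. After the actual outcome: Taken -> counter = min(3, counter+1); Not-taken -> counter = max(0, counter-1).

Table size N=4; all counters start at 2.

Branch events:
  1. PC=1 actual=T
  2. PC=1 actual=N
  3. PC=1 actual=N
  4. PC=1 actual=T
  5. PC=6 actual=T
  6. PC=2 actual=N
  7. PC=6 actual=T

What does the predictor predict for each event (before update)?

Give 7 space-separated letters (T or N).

Answer: T T T N T T T

Derivation:
Ev 1: PC=1 idx=1 pred=T actual=T -> ctr[1]=3
Ev 2: PC=1 idx=1 pred=T actual=N -> ctr[1]=2
Ev 3: PC=1 idx=1 pred=T actual=N -> ctr[1]=1
Ev 4: PC=1 idx=1 pred=N actual=T -> ctr[1]=2
Ev 5: PC=6 idx=2 pred=T actual=T -> ctr[2]=3
Ev 6: PC=2 idx=2 pred=T actual=N -> ctr[2]=2
Ev 7: PC=6 idx=2 pred=T actual=T -> ctr[2]=3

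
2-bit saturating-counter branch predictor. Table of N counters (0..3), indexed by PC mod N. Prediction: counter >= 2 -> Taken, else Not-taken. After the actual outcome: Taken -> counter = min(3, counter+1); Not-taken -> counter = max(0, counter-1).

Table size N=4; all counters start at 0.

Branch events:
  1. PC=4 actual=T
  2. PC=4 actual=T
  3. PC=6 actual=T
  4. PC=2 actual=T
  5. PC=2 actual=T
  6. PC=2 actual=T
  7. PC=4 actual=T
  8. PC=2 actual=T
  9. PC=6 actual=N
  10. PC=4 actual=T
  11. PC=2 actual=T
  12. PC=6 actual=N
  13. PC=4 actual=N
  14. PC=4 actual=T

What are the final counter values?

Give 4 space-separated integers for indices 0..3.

Answer: 3 0 2 0

Derivation:
Ev 1: PC=4 idx=0 pred=N actual=T -> ctr[0]=1
Ev 2: PC=4 idx=0 pred=N actual=T -> ctr[0]=2
Ev 3: PC=6 idx=2 pred=N actual=T -> ctr[2]=1
Ev 4: PC=2 idx=2 pred=N actual=T -> ctr[2]=2
Ev 5: PC=2 idx=2 pred=T actual=T -> ctr[2]=3
Ev 6: PC=2 idx=2 pred=T actual=T -> ctr[2]=3
Ev 7: PC=4 idx=0 pred=T actual=T -> ctr[0]=3
Ev 8: PC=2 idx=2 pred=T actual=T -> ctr[2]=3
Ev 9: PC=6 idx=2 pred=T actual=N -> ctr[2]=2
Ev 10: PC=4 idx=0 pred=T actual=T -> ctr[0]=3
Ev 11: PC=2 idx=2 pred=T actual=T -> ctr[2]=3
Ev 12: PC=6 idx=2 pred=T actual=N -> ctr[2]=2
Ev 13: PC=4 idx=0 pred=T actual=N -> ctr[0]=2
Ev 14: PC=4 idx=0 pred=T actual=T -> ctr[0]=3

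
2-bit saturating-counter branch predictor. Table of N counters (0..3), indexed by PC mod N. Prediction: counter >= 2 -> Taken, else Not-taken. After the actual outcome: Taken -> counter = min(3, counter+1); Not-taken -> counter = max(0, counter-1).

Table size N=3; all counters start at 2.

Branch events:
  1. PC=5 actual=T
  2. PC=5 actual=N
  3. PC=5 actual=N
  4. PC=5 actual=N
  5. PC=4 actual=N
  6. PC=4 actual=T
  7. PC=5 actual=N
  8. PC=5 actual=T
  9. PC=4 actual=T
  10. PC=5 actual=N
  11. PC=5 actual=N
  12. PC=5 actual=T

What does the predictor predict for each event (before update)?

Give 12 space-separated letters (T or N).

Ev 1: PC=5 idx=2 pred=T actual=T -> ctr[2]=3
Ev 2: PC=5 idx=2 pred=T actual=N -> ctr[2]=2
Ev 3: PC=5 idx=2 pred=T actual=N -> ctr[2]=1
Ev 4: PC=5 idx=2 pred=N actual=N -> ctr[2]=0
Ev 5: PC=4 idx=1 pred=T actual=N -> ctr[1]=1
Ev 6: PC=4 idx=1 pred=N actual=T -> ctr[1]=2
Ev 7: PC=5 idx=2 pred=N actual=N -> ctr[2]=0
Ev 8: PC=5 idx=2 pred=N actual=T -> ctr[2]=1
Ev 9: PC=4 idx=1 pred=T actual=T -> ctr[1]=3
Ev 10: PC=5 idx=2 pred=N actual=N -> ctr[2]=0
Ev 11: PC=5 idx=2 pred=N actual=N -> ctr[2]=0
Ev 12: PC=5 idx=2 pred=N actual=T -> ctr[2]=1

Answer: T T T N T N N N T N N N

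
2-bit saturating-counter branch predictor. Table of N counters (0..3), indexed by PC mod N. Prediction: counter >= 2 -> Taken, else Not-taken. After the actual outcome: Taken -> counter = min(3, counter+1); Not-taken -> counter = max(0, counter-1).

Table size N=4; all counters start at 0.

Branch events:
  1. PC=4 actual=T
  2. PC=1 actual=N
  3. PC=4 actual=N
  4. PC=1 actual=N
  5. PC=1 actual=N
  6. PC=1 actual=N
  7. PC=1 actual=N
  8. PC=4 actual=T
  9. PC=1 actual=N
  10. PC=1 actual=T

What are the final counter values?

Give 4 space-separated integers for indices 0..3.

Ev 1: PC=4 idx=0 pred=N actual=T -> ctr[0]=1
Ev 2: PC=1 idx=1 pred=N actual=N -> ctr[1]=0
Ev 3: PC=4 idx=0 pred=N actual=N -> ctr[0]=0
Ev 4: PC=1 idx=1 pred=N actual=N -> ctr[1]=0
Ev 5: PC=1 idx=1 pred=N actual=N -> ctr[1]=0
Ev 6: PC=1 idx=1 pred=N actual=N -> ctr[1]=0
Ev 7: PC=1 idx=1 pred=N actual=N -> ctr[1]=0
Ev 8: PC=4 idx=0 pred=N actual=T -> ctr[0]=1
Ev 9: PC=1 idx=1 pred=N actual=N -> ctr[1]=0
Ev 10: PC=1 idx=1 pred=N actual=T -> ctr[1]=1

Answer: 1 1 0 0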